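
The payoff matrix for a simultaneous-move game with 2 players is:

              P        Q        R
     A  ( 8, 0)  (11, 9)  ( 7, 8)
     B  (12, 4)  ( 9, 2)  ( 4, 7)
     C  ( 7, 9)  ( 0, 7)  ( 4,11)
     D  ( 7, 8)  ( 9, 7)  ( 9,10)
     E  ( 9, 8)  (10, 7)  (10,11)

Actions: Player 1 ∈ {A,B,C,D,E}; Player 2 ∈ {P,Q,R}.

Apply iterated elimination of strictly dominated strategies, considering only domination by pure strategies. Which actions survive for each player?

P1 drop C (A beats it: P:8>7 Q:11>0 R:7>4)
P1 drop D (E beats it: P:9>7 Q:10>9 R:10>9)
P2 drop P (R beats it: A:8>0 B:7>4 E:11>8)
P1 drop B (A beats it: Q:11>9 R:7>4)
P1→{A,E} P2→{Q,R}

IESDS → P1:{A,E} P2:{Q,R}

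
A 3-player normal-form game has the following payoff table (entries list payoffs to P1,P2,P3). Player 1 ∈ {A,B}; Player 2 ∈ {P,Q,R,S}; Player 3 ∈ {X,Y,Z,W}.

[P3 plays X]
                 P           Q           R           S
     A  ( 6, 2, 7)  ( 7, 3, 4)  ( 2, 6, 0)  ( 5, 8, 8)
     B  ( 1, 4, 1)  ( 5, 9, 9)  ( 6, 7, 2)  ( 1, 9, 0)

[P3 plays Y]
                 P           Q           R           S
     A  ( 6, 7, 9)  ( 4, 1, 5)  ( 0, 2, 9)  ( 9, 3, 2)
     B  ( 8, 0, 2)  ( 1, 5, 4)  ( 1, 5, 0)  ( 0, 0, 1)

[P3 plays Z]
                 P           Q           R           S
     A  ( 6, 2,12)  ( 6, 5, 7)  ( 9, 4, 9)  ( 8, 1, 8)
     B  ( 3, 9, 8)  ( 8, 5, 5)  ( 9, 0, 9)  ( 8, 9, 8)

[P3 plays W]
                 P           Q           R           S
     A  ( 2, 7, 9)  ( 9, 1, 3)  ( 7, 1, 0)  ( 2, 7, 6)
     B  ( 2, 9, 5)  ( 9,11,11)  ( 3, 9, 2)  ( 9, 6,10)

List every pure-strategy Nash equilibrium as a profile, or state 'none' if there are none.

NE set: (A,S,X), (B,Q,W)

(A,P,X): not NE [P2→S gives 8>2; P3→Z gives 12>7]
(A,P,Y): not NE [P1→B gives 8>6; P3→Z gives 12>9]
(A,P,Z): not NE [P2→Q gives 5>2]
(A,P,W): not NE [P3→Z gives 12>9]
(A,Q,X): not NE [P2→S gives 8>3; P3→Z gives 7>4]
(A,Q,Y): not NE [P2→P gives 7>1; P3→Z gives 7>5]
(A,Q,Z): not NE [P1→B gives 8>6]
(A,Q,W): not NE [P2→S gives 7>1; P3→Z gives 7>3]
(A,R,X): not NE [P1→B gives 6>2; P2→S gives 8>6; P3→Z gives 9>0]
(A,R,Y): not NE [P1→B gives 1>0; P2→P gives 7>2]
(A,R,Z): not NE [P2→Q gives 5>4]
(A,R,W): not NE [P2→S gives 7>1; P3→Z gives 9>0]
(A,S,X): NE
(A,S,Y): not NE [P2→P gives 7>3; P3→Z gives 8>2]
(A,S,Z): not NE [P2→Q gives 5>1]
(A,S,W): not NE [P1→B gives 9>2; P3→Z gives 8>6]
(B,P,X): not NE [P1→A gives 6>1; P2→S gives 9>4; P3→Z gives 8>1]
(B,P,Y): not NE [P2→R gives 5>0; P3→Z gives 8>2]
(B,P,Z): not NE [P1→A gives 6>3]
(B,P,W): not NE [P2→Q gives 11>9; P3→Z gives 8>5]
(B,Q,X): not NE [P1→A gives 7>5; P3→W gives 11>9]
(B,Q,Y): not NE [P1→A gives 4>1; P3→W gives 11>4]
(B,Q,Z): not NE [P2→S gives 9>5; P3→W gives 11>5]
(B,Q,W): NE
(B,R,X): not NE [P2→S gives 9>7; P3→Z gives 9>2]
(B,R,Y): not NE [P3→Z gives 9>0]
(B,R,Z): not NE [P2→S gives 9>0]
(B,R,W): not NE [P1→A gives 7>3; P2→Q gives 11>9; P3→Z gives 9>2]
(B,S,X): not NE [P1→A gives 5>1; P3→W gives 10>0]
(B,S,Y): not NE [P1→A gives 9>0; P2→R gives 5>0; P3→W gives 10>1]
(B,S,Z): not NE [P3→W gives 10>8]
(B,S,W): not NE [P2→Q gives 11>6]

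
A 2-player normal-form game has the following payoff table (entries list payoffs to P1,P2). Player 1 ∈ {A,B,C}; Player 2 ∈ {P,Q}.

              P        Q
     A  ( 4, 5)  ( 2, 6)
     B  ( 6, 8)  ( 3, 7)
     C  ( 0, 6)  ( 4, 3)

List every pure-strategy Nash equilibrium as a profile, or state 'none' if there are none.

PSNE = {(B,P)}

(A,P): not NE [P1→B gives 6>4; P2→Q gives 6>5]
(A,Q): not NE [P1→C gives 4>2]
(B,P): NE
(B,Q): not NE [P1→C gives 4>3; P2→P gives 8>7]
(C,P): not NE [P1→B gives 6>0]
(C,Q): not NE [P2→P gives 6>3]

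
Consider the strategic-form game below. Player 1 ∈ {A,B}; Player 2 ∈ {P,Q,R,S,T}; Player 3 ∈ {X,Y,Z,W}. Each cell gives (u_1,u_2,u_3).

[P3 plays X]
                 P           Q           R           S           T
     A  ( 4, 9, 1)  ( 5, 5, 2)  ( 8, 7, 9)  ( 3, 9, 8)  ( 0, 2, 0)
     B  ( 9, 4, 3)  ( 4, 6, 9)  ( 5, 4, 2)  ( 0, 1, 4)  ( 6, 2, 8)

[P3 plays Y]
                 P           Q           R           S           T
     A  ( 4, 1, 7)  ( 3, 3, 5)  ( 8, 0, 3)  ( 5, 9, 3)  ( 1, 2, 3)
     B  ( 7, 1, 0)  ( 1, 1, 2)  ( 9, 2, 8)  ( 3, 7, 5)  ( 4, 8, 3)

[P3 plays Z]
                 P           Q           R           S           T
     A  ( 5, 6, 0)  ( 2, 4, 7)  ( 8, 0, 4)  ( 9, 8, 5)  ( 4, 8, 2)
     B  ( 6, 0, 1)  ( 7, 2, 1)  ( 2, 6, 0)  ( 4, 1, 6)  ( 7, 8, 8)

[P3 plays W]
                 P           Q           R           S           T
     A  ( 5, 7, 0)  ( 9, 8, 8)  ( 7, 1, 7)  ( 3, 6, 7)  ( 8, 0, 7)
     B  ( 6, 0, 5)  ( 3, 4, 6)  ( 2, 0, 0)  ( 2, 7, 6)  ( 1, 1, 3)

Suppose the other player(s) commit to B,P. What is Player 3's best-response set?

BR_3 = {W}

u_3(X vs B,P) = 3
u_3(Y vs B,P) = 0
u_3(Z vs B,P) = 1
u_3(W vs B,P) = 5
max payoff 5 at {W}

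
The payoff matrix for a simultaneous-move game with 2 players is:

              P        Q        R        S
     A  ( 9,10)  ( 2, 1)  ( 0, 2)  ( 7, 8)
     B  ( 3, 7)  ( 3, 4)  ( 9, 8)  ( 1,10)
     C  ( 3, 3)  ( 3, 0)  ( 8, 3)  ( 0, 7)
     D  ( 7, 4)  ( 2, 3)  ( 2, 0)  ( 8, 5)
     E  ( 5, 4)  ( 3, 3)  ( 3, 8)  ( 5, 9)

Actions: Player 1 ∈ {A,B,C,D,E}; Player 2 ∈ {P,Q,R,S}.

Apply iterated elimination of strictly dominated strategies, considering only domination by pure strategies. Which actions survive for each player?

IESDS → P1:{A,D} P2:{P,S}

P2 drop Q (P beats it: A:10>1 B:7>4 C:3>0 D:4>3 E:4>3)
P2 drop R (S beats it: A:8>2 B:10>8 C:7>3 D:5>0 E:9>8)
P1 drop B (A beats it: P:9>3 S:7>1)
P1 drop C (A beats it: P:9>3 S:7>0)
P1 drop E (A beats it: P:9>5 S:7>5)
P1→{A,D} P2→{P,S}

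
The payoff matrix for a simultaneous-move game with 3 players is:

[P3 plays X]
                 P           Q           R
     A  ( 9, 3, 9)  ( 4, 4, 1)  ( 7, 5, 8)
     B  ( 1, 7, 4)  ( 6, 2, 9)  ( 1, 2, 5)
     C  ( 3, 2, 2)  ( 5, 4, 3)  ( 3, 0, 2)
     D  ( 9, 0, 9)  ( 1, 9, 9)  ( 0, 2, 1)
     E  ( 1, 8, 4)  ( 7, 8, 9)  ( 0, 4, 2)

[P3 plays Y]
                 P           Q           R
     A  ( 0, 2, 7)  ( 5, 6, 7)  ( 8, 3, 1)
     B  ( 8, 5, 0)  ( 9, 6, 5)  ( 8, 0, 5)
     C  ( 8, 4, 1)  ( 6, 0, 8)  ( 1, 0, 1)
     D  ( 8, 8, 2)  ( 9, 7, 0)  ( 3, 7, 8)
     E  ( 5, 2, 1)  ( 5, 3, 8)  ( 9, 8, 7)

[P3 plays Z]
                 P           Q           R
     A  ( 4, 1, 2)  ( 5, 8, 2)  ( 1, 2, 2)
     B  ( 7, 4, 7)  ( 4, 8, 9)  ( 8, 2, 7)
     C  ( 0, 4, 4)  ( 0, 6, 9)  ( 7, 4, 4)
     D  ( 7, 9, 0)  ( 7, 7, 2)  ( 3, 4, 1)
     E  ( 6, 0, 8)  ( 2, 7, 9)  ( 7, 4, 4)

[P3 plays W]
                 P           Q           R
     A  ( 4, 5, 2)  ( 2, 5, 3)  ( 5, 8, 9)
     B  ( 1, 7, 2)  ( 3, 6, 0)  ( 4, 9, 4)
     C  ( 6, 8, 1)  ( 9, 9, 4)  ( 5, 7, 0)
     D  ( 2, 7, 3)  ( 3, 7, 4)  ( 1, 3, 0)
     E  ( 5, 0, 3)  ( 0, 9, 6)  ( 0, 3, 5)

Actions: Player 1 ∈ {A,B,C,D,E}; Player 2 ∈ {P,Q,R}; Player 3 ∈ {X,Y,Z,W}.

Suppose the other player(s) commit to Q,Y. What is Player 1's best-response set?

BR_1 = {B,D}

u_1(A vs Q,Y) = 5
u_1(B vs Q,Y) = 9
u_1(C vs Q,Y) = 6
u_1(D vs Q,Y) = 9
u_1(E vs Q,Y) = 5
max payoff 9 at {B,D}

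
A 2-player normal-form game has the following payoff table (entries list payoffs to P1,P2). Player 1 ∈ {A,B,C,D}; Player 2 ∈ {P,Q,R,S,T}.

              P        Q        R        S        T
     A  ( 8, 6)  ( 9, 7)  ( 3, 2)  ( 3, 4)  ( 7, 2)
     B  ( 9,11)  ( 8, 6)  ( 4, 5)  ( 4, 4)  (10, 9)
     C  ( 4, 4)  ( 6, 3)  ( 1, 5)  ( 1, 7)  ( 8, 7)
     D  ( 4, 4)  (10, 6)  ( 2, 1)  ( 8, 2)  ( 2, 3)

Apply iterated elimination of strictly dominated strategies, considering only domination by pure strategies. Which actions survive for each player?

IESDS → P1:{A,B,D} P2:{P,Q}

P1 drop C (B beats it: P:9>4 Q:8>6 R:4>1 S:4>1 T:10>8)
P2 drop R (P beats it: A:6>2 B:11>5 D:4>1)
P2 drop S (P beats it: A:6>4 B:11>4 D:4>2)
P2 drop T (P beats it: A:6>2 B:11>9 D:4>3)
P1→{A,B,D} P2→{P,Q}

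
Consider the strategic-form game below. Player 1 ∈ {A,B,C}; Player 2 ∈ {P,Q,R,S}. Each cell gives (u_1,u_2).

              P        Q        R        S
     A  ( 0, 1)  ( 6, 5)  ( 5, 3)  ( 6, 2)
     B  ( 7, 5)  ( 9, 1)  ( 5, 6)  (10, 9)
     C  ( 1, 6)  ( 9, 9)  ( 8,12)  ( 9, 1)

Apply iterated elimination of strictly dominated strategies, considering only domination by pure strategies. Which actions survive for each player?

P1 drop A (C beats it: P:1>0 Q:9>6 R:8>5 S:9>6)
P2 drop P (R beats it: B:6>5 C:12>6)
P2 drop Q (R beats it: B:6>1 C:12>9)
P1→{B,C} P2→{R,S}

IESDS → P1:{B,C} P2:{R,S}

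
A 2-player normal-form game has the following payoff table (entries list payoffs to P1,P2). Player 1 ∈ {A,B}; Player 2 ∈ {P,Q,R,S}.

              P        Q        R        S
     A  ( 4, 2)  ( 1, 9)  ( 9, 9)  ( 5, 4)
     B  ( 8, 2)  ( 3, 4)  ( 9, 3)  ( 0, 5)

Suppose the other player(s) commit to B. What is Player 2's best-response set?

u_2(P vs B) = 2
u_2(Q vs B) = 4
u_2(R vs B) = 3
u_2(S vs B) = 5
max payoff 5 at {S}

P2 best: {S}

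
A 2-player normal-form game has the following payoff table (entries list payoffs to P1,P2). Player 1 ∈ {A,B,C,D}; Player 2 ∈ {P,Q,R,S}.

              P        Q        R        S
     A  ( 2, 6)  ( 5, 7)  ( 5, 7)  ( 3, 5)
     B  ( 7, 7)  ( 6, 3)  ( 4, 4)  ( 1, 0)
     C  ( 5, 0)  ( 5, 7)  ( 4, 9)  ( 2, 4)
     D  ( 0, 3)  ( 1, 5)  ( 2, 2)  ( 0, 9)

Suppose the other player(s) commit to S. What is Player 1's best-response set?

BR_1 = {A}

u_1(A vs S) = 3
u_1(B vs S) = 1
u_1(C vs S) = 2
u_1(D vs S) = 0
max payoff 3 at {A}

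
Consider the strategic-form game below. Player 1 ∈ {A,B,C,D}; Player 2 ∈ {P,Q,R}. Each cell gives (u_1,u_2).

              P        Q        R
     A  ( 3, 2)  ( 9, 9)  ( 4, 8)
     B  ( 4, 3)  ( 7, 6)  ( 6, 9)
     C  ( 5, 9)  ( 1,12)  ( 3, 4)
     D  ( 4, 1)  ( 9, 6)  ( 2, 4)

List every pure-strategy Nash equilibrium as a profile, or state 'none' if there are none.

(A,P): not NE [P1→C gives 5>3; P2→Q gives 9>2]
(A,Q): NE
(A,R): not NE [P1→B gives 6>4; P2→Q gives 9>8]
(B,P): not NE [P1→C gives 5>4; P2→R gives 9>3]
(B,Q): not NE [P1→D gives 9>7; P2→R gives 9>6]
(B,R): NE
(C,P): not NE [P2→Q gives 12>9]
(C,Q): not NE [P1→D gives 9>1]
(C,R): not NE [P1→B gives 6>3; P2→Q gives 12>4]
(D,P): not NE [P1→C gives 5>4; P2→Q gives 6>1]
(D,Q): NE
(D,R): not NE [P1→B gives 6>2; P2→Q gives 6>4]

NE set: (A,Q), (B,R), (D,Q)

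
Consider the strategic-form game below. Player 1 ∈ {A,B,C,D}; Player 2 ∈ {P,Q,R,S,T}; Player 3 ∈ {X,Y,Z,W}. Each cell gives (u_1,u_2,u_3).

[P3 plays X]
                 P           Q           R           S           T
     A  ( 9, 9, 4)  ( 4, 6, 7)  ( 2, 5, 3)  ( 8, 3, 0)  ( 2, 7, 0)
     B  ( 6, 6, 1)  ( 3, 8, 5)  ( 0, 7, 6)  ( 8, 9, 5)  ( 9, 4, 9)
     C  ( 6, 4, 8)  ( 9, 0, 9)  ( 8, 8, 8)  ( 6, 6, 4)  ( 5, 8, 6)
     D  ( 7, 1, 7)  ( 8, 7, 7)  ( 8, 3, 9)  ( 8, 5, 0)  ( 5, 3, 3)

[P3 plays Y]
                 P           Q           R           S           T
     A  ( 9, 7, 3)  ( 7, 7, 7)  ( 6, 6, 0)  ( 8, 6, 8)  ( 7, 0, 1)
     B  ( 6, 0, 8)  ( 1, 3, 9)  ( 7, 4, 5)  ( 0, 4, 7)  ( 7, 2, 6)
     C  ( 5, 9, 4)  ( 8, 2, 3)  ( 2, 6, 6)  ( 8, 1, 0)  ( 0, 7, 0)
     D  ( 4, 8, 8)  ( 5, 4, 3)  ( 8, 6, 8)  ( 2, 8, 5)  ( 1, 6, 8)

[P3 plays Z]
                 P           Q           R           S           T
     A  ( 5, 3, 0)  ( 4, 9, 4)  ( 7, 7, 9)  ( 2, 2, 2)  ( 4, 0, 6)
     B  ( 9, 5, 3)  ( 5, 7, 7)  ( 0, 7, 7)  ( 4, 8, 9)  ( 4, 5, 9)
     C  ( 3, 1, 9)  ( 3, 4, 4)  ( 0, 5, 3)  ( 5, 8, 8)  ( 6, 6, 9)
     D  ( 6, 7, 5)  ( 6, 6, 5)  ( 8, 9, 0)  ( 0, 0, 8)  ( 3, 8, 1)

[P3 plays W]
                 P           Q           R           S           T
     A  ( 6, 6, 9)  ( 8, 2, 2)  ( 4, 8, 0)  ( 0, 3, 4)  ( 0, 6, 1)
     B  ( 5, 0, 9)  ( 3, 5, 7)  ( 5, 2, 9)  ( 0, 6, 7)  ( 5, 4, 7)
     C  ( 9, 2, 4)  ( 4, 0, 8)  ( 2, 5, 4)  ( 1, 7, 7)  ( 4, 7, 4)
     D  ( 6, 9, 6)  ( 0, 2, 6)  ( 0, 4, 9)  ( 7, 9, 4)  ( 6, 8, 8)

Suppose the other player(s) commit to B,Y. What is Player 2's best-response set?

u_2(P vs B,Y) = 0
u_2(Q vs B,Y) = 3
u_2(R vs B,Y) = 4
u_2(S vs B,Y) = 4
u_2(T vs B,Y) = 2
max payoff 4 at {R,S}

argmax u_2 = {R,S}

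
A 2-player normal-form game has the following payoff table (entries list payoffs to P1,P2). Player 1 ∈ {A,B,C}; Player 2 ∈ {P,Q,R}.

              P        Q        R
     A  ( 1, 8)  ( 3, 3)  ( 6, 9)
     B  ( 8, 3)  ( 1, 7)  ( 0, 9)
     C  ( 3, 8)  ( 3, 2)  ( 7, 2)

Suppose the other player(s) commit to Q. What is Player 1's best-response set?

P1 best: {A,C}

u_1(A vs Q) = 3
u_1(B vs Q) = 1
u_1(C vs Q) = 3
max payoff 3 at {A,C}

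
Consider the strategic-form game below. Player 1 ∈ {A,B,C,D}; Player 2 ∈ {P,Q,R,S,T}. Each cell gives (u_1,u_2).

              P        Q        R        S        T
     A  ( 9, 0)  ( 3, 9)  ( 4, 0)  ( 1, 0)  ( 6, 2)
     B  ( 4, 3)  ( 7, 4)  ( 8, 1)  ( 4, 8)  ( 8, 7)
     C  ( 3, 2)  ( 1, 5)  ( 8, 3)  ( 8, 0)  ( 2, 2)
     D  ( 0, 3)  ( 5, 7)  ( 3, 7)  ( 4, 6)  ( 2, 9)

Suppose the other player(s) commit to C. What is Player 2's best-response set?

u_2(P vs C) = 2
u_2(Q vs C) = 5
u_2(R vs C) = 3
u_2(S vs C) = 0
u_2(T vs C) = 2
max payoff 5 at {Q}

P2 best: {Q}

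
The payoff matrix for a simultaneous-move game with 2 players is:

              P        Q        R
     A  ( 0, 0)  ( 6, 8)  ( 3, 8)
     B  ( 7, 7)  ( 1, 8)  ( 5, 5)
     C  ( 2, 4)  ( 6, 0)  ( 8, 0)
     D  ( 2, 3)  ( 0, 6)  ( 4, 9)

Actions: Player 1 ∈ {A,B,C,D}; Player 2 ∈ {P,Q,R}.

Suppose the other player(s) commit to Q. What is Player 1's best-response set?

u_1(A vs Q) = 6
u_1(B vs Q) = 1
u_1(C vs Q) = 6
u_1(D vs Q) = 0
max payoff 6 at {A,C}

P1 best: {A,C}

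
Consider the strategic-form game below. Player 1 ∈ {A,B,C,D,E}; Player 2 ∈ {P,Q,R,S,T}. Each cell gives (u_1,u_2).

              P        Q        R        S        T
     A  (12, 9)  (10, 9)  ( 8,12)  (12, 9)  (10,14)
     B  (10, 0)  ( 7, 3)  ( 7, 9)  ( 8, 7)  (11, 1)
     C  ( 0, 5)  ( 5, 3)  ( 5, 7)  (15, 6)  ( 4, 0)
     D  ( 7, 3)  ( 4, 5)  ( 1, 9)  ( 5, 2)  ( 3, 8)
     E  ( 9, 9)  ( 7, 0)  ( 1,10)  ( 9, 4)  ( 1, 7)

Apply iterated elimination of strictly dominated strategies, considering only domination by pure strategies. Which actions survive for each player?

Survivors P1:{A,B} P2:{R,T}

P1 drop D (A beats it: P:12>7 Q:10>4 R:8>1 S:12>5 T:10>3)
P1 drop E (A beats it: P:12>9 Q:10>7 R:8>1 S:12>9 T:10>1)
P2 drop P (R beats it: A:12>9 B:9>0 C:7>5)
P2 drop Q (R beats it: A:12>9 B:9>3 C:7>3)
P2 drop S (R beats it: A:12>9 B:9>7 C:7>6)
P1 drop C (A beats it: R:8>5 T:10>4)
P1→{A,B} P2→{R,T}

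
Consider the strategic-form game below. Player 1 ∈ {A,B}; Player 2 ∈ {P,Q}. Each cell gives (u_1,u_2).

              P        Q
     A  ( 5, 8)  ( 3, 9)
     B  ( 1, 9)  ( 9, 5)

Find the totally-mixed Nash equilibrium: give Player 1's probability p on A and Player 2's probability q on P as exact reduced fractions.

P1 mixes 4/5 on A; P2 mixes 3/5 on P

P1 indiff ⇒ q·5+(1-q)·3 = q·1+(1-q)·9 ⇒ q(4) = (1-q)(6) ⇒ q = 3/5
P2 indiff ⇒ p·8+(1-p)·9 = p·9+(1-p)·5 ⇒ p(-1) = (1-p)(-4) ⇒ p = 4/5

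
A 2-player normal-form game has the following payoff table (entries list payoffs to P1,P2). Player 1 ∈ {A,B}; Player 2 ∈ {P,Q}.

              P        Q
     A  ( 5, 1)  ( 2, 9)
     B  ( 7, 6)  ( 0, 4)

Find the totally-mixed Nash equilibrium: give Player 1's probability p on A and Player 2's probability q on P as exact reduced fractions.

P1 mixes 1/5 on A; P2 mixes 1/2 on P

P1 indiff ⇒ q·5+(1-q)·2 = q·7+(1-q)·0 ⇒ q(-2) = (1-q)(-2) ⇒ q = 1/2
P2 indiff ⇒ p·1+(1-p)·6 = p·9+(1-p)·4 ⇒ p(-8) = (1-p)(-2) ⇒ p = 1/5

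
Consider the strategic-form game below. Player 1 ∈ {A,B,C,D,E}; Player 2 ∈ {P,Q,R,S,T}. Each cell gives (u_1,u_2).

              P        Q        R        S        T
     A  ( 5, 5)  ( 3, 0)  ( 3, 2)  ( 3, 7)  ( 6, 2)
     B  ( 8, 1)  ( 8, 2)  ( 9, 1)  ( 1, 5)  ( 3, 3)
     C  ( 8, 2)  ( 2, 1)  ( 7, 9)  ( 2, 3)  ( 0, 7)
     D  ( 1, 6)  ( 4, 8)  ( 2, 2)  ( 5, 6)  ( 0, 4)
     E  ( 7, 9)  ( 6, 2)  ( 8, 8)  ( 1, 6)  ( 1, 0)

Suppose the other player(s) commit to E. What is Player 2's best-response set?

P2 best: {P}

u_2(P vs E) = 9
u_2(Q vs E) = 2
u_2(R vs E) = 8
u_2(S vs E) = 6
u_2(T vs E) = 0
max payoff 9 at {P}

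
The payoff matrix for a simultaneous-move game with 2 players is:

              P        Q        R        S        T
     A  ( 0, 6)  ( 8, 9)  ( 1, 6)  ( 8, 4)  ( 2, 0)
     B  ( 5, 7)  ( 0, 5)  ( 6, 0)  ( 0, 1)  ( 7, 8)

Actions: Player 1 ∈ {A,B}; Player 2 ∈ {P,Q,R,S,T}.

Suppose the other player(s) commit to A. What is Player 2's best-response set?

argmax u_2 = {Q}

u_2(P vs A) = 6
u_2(Q vs A) = 9
u_2(R vs A) = 6
u_2(S vs A) = 4
u_2(T vs A) = 0
max payoff 9 at {Q}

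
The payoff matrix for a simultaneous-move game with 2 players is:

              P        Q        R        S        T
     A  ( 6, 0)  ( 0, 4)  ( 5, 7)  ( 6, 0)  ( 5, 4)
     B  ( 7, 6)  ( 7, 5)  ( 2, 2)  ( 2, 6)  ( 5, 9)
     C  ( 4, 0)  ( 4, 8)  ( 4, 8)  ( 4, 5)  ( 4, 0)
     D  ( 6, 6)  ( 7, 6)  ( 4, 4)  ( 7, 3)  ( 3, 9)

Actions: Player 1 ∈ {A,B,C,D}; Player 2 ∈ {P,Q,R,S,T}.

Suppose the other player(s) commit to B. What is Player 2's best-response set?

u_2(P vs B) = 6
u_2(Q vs B) = 5
u_2(R vs B) = 2
u_2(S vs B) = 6
u_2(T vs B) = 9
max payoff 9 at {T}

BR_2 = {T}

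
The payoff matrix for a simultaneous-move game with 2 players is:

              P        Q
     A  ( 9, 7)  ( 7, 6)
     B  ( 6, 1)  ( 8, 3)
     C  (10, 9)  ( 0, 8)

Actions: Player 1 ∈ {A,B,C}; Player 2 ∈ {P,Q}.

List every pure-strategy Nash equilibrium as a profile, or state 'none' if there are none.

(A,P): not NE [P1→C gives 10>9]
(A,Q): not NE [P1→B gives 8>7; P2→P gives 7>6]
(B,P): not NE [P1→C gives 10>6; P2→Q gives 3>1]
(B,Q): NE
(C,P): NE
(C,Q): not NE [P1→B gives 8>0; P2→P gives 9>8]

PSNE = {(B,Q), (C,P)}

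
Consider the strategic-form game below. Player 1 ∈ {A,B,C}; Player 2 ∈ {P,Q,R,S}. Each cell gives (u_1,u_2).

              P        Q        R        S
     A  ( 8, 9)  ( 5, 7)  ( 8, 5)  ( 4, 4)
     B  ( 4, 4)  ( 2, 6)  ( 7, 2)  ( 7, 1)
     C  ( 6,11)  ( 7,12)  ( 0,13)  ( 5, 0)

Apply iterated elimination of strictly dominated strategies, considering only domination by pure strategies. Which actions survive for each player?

P2 drop S (P beats it: A:9>4 B:4>1 C:11>0)
P1 drop B (A beats it: P:8>4 Q:5>2 R:8>7)
P1→{A,C} P2→{P,Q,R}

Remaining: P1:{A,C} P2:{P,Q,R}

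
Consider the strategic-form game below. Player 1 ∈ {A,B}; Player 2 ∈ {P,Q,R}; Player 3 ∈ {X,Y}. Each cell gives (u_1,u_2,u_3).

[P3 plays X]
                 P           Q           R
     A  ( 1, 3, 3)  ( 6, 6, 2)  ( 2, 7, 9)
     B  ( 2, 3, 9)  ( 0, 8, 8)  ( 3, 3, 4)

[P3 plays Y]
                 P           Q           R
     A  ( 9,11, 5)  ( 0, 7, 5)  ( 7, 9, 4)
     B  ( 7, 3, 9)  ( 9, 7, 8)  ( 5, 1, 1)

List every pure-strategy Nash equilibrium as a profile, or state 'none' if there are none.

Nash profiles: (A,P,Y), (B,Q,Y)

(A,P,X): not NE [P1→B gives 2>1; P2→R gives 7>3; P3→Y gives 5>3]
(A,P,Y): NE
(A,Q,X): not NE [P2→R gives 7>6; P3→Y gives 5>2]
(A,Q,Y): not NE [P1→B gives 9>0; P2→P gives 11>7]
(A,R,X): not NE [P1→B gives 3>2]
(A,R,Y): not NE [P2→P gives 11>9; P3→X gives 9>4]
(B,P,X): not NE [P2→Q gives 8>3]
(B,P,Y): not NE [P1→A gives 9>7; P2→Q gives 7>3]
(B,Q,X): not NE [P1→A gives 6>0]
(B,Q,Y): NE
(B,R,X): not NE [P2→Q gives 8>3]
(B,R,Y): not NE [P1→A gives 7>5; P2→Q gives 7>1; P3→X gives 4>1]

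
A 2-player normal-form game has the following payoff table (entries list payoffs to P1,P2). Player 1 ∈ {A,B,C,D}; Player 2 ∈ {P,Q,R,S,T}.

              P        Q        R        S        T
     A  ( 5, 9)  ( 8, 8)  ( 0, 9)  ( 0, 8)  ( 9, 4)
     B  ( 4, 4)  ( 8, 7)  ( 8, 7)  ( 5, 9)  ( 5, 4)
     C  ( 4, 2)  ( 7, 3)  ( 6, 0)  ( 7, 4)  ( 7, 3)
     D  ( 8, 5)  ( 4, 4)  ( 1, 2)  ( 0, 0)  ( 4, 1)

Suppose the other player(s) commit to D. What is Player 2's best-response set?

u_2(P vs D) = 5
u_2(Q vs D) = 4
u_2(R vs D) = 2
u_2(S vs D) = 0
u_2(T vs D) = 1
max payoff 5 at {P}

argmax u_2 = {P}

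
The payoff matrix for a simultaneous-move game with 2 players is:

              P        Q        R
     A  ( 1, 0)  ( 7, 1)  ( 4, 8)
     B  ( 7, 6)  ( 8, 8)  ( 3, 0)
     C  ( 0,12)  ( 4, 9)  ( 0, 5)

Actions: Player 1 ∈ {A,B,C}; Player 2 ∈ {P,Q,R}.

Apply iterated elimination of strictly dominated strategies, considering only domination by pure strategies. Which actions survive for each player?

IESDS → P1:{A,B} P2:{Q,R}

P1 drop C (A beats it: P:1>0 Q:7>4 R:4>0)
P2 drop P (Q beats it: A:1>0 B:8>6)
P1→{A,B} P2→{Q,R}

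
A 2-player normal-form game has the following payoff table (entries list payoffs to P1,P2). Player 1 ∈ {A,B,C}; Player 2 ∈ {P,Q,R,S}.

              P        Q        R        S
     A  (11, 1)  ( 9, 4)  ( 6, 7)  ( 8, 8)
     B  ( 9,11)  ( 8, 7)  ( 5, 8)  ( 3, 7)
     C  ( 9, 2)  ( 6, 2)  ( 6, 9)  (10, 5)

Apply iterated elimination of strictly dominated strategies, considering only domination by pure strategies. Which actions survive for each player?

Survivors P1:{A,C} P2:{R,S}

P1 drop B (A beats it: P:11>9 Q:9>8 R:6>5 S:8>3)
P2 drop P (R beats it: A:7>1 C:9>2)
P2 drop Q (R beats it: A:7>4 C:9>2)
P1→{A,C} P2→{R,S}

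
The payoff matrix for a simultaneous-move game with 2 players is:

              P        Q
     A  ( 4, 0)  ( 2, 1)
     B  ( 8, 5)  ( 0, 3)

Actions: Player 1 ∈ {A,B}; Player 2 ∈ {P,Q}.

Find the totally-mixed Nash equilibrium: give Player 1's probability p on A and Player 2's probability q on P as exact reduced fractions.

p=2/3, q=1/3

P1 indiff ⇒ q·4+(1-q)·2 = q·8+(1-q)·0 ⇒ q(-4) = (1-q)(-2) ⇒ q = 1/3
P2 indiff ⇒ p·0+(1-p)·5 = p·1+(1-p)·3 ⇒ p(-1) = (1-p)(-2) ⇒ p = 2/3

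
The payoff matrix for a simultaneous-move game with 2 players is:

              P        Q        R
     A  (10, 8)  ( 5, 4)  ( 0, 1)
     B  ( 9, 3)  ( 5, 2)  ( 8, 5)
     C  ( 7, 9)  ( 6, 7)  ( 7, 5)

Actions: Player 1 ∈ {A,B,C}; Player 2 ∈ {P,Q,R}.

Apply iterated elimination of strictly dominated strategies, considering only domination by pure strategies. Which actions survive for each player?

IESDS → P1:{A,B} P2:{P,R}

P2 drop Q (P beats it: A:8>4 B:3>2 C:9>7)
P1 drop C (B beats it: P:9>7 R:8>7)
P1→{A,B} P2→{P,R}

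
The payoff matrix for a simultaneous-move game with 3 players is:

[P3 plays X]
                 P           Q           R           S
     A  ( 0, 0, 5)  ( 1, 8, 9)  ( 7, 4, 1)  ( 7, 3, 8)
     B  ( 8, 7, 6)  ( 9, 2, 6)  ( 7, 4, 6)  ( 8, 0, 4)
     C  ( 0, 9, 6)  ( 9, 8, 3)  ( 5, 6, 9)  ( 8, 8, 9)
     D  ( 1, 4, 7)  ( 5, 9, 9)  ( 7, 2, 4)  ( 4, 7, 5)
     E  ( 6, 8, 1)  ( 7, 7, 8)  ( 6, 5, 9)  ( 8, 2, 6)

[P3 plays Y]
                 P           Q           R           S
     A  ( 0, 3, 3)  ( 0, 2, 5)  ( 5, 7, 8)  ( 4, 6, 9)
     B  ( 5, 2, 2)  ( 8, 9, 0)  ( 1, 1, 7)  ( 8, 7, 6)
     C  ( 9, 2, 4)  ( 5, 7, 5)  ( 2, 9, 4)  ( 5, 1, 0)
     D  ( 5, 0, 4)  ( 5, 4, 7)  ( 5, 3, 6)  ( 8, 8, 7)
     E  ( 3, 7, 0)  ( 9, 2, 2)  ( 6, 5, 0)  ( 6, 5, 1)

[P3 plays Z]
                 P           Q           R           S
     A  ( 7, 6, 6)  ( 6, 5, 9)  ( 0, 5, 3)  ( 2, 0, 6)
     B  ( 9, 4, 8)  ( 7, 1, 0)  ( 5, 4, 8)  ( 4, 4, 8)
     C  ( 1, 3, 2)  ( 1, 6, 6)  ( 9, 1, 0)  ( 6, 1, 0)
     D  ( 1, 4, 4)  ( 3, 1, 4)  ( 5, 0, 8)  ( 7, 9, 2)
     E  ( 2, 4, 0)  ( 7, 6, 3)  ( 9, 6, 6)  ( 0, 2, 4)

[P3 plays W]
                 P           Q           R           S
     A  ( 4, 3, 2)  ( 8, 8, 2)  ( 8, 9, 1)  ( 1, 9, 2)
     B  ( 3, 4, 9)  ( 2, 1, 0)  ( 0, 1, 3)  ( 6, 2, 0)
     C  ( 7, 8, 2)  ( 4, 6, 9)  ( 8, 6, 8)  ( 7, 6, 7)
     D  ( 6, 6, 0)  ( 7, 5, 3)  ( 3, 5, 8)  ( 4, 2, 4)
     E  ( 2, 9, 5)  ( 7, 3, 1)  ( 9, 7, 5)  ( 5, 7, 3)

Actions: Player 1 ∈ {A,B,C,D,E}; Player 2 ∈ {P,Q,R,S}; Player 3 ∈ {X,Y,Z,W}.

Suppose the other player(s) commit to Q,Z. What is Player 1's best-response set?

u_1(A vs Q,Z) = 6
u_1(B vs Q,Z) = 7
u_1(C vs Q,Z) = 1
u_1(D vs Q,Z) = 3
u_1(E vs Q,Z) = 7
max payoff 7 at {B,E}

P1 best: {B,E}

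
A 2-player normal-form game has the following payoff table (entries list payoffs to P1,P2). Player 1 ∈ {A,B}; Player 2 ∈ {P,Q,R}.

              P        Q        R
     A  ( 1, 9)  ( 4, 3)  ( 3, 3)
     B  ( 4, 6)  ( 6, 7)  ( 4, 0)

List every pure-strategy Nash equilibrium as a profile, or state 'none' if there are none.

PSNE = {(B,Q)}

(A,P): not NE [P1→B gives 4>1]
(A,Q): not NE [P1→B gives 6>4; P2→P gives 9>3]
(A,R): not NE [P1→B gives 4>3; P2→P gives 9>3]
(B,P): not NE [P2→Q gives 7>6]
(B,Q): NE
(B,R): not NE [P2→Q gives 7>0]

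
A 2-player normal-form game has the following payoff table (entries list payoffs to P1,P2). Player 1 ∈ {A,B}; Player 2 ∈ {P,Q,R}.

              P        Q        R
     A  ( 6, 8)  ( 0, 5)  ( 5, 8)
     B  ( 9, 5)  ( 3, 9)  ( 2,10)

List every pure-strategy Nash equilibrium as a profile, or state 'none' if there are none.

PSNE = {(A,R)}

(A,P): not NE [P1→B gives 9>6]
(A,Q): not NE [P1→B gives 3>0; P2→R gives 8>5]
(A,R): NE
(B,P): not NE [P2→R gives 10>5]
(B,Q): not NE [P2→R gives 10>9]
(B,R): not NE [P1→A gives 5>2]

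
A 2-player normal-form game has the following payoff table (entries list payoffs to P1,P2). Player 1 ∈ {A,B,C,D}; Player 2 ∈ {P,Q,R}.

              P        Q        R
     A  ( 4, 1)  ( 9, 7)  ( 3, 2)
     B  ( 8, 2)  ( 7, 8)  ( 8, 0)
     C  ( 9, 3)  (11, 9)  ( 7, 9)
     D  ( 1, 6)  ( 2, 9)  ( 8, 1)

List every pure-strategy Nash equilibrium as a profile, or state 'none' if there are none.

(A,P): not NE [P1→C gives 9>4; P2→Q gives 7>1]
(A,Q): not NE [P1→C gives 11>9]
(A,R): not NE [P1→D gives 8>3; P2→Q gives 7>2]
(B,P): not NE [P1→C gives 9>8; P2→Q gives 8>2]
(B,Q): not NE [P1→C gives 11>7]
(B,R): not NE [P2→Q gives 8>0]
(C,P): not NE [P2→R gives 9>3]
(C,Q): NE
(C,R): not NE [P1→D gives 8>7]
(D,P): not NE [P1→C gives 9>1; P2→Q gives 9>6]
(D,Q): not NE [P1→C gives 11>2]
(D,R): not NE [P2→Q gives 9>1]

NE set: (C,Q)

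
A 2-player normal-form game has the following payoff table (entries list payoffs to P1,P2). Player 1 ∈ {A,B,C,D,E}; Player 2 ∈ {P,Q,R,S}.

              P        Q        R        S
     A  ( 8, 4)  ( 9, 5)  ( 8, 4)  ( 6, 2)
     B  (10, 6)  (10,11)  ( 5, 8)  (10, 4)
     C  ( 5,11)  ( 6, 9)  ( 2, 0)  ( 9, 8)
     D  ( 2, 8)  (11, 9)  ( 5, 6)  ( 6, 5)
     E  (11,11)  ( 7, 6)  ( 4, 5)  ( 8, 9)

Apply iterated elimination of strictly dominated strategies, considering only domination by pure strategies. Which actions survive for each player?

P1 drop C (B beats it: P:10>5 Q:10>6 R:5>2 S:10>9)
P2 drop R (Q beats it: A:5>4 B:11>8 D:9>6 E:6>5)
P1 drop A (B beats it: P:10>8 Q:10>9 S:10>6)
P2 drop S (P beats it: B:6>4 D:8>5 E:11>9)
P1→{B,D,E} P2→{P,Q}

Remaining: P1:{B,D,E} P2:{P,Q}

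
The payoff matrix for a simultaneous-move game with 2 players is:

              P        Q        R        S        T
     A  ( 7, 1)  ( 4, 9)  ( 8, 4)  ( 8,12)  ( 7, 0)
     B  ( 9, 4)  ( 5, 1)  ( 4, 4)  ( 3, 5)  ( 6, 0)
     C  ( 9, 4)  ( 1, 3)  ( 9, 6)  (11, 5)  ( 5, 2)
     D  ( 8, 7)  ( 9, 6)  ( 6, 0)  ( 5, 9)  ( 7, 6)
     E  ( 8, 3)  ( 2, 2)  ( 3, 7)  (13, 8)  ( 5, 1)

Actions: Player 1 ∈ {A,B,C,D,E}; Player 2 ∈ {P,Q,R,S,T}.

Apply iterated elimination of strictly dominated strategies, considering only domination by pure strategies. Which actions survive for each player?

Remaining: P1:{C,E} P2:{R,S}

P2 drop P (S beats it: A:12>1 B:5>4 C:5>4 D:9>7 E:8>3)
P1 drop B (D beats it: Q:9>5 R:6>4 S:5>3 T:7>6)
P2 drop Q (S beats it: A:12>9 C:5>3 D:9>6 E:8>2)
P2 drop T (S beats it: A:12>0 C:5>2 D:9>6 E:8>1)
P1 drop A (C beats it: R:9>8 S:11>8)
P1 drop D (C beats it: R:9>6 S:11>5)
P1→{C,E} P2→{R,S}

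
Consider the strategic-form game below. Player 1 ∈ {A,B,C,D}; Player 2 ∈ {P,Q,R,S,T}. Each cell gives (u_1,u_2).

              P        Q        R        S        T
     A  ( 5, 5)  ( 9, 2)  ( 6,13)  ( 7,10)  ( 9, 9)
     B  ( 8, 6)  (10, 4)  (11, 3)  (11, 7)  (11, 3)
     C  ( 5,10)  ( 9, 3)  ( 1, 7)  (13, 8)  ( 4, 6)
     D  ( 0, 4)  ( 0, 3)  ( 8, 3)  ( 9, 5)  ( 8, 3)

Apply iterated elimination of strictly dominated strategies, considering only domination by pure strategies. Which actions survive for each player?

Survivors P1:{B,C} P2:{P,S}

P1 drop A (B beats it: P:8>5 Q:10>9 R:11>6 S:11>7 T:11>9)
P1 drop D (B beats it: P:8>0 Q:10>0 R:11>8 S:11>9 T:11>8)
P2 drop Q (P beats it: B:6>4 C:10>3)
P2 drop R (P beats it: B:6>3 C:10>7)
P2 drop T (P beats it: B:6>3 C:10>6)
P1→{B,C} P2→{P,S}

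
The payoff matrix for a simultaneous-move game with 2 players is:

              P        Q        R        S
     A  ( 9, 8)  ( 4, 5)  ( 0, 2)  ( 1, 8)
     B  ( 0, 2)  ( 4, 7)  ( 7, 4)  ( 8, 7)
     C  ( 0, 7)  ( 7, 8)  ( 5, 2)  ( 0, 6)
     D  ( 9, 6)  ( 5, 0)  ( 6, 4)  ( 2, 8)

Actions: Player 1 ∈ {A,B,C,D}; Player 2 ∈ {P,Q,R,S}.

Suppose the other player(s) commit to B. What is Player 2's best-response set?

u_2(P vs B) = 2
u_2(Q vs B) = 7
u_2(R vs B) = 4
u_2(S vs B) = 7
max payoff 7 at {Q,S}

P2 best: {Q,S}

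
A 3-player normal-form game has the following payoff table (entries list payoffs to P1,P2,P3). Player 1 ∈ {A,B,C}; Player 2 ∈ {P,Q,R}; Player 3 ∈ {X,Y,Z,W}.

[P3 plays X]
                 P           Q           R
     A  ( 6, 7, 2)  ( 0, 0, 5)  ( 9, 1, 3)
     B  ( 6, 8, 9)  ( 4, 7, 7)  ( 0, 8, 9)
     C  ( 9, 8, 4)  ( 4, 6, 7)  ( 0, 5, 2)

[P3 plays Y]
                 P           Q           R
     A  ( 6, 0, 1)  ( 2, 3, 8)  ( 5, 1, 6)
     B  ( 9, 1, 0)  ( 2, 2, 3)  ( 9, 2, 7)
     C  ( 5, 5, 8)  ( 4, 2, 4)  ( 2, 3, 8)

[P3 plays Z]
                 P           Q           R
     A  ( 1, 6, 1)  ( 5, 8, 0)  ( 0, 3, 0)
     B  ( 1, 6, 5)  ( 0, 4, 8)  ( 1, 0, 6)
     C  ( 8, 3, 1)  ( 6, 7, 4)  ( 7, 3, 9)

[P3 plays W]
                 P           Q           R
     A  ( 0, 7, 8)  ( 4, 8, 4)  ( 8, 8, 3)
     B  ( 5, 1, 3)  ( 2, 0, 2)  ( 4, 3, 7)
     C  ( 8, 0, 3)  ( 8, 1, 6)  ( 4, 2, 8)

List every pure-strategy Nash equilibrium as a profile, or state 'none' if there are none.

(A,P,X): not NE [P1→C gives 9>6; P3→W gives 8>2]
(A,P,Y): not NE [P1→B gives 9>6; P2→Q gives 3>0; P3→W gives 8>1]
(A,P,Z): not NE [P1→C gives 8>1; P2→Q gives 8>6; P3→W gives 8>1]
(A,P,W): not NE [P1→C gives 8>0; P2→R gives 8>7]
(A,Q,X): not NE [P1→C gives 4>0; P2→P gives 7>0; P3→Y gives 8>5]
(A,Q,Y): not NE [P1→C gives 4>2]
(A,Q,Z): not NE [P1→C gives 6>5; P3→Y gives 8>0]
(A,Q,W): not NE [P1→C gives 8>4; P3→Y gives 8>4]
(A,R,X): not NE [P2→P gives 7>1; P3→Y gives 6>3]
(A,R,Y): not NE [P1→B gives 9>5; P2→Q gives 3>1]
(A,R,Z): not NE [P1→C gives 7>0; P2→Q gives 8>3; P3→Y gives 6>0]
(A,R,W): not NE [P3→Y gives 6>3]
(B,P,X): not NE [P1→C gives 9>6]
(B,P,Y): not NE [P2→R gives 2>1; P3→X gives 9>0]
(B,P,Z): not NE [P1→C gives 8>1; P3→X gives 9>5]
(B,P,W): not NE [P1→C gives 8>5; P2→R gives 3>1; P3→X gives 9>3]
(B,Q,X): not NE [P2→R gives 8>7; P3→Z gives 8>7]
(B,Q,Y): not NE [P1→C gives 4>2; P3→Z gives 8>3]
(B,Q,Z): not NE [P1→C gives 6>0; P2→P gives 6>4]
(B,Q,W): not NE [P1→C gives 8>2; P2→R gives 3>0; P3→Z gives 8>2]
(B,R,X): not NE [P1→A gives 9>0]
(B,R,Y): not NE [P3→X gives 9>7]
(B,R,Z): not NE [P1→C gives 7>1; P2→P gives 6>0; P3→X gives 9>6]
(B,R,W): not NE [P1→A gives 8>4; P3→X gives 9>7]
(C,P,X): not NE [P3→Y gives 8>4]
(C,P,Y): not NE [P1→B gives 9>5]
(C,P,Z): not NE [P2→Q gives 7>3; P3→Y gives 8>1]
(C,P,W): not NE [P2→R gives 2>0; P3→Y gives 8>3]
(C,Q,X): not NE [P2→P gives 8>6]
(C,Q,Y): not NE [P2→P gives 5>2; P3→X gives 7>4]
(C,Q,Z): not NE [P3→X gives 7>4]
(C,Q,W): not NE [P2→R gives 2>1; P3→X gives 7>6]
(C,R,X): not NE [P1→A gives 9>0; P2→P gives 8>5; P3→Z gives 9>2]
(C,R,Y): not NE [P1→B gives 9>2; P2→P gives 5>3; P3→Z gives 9>8]
(C,R,Z): not NE [P2→Q gives 7>3]
(C,R,W): not NE [P1→A gives 8>4; P3→Z gives 9>8]

No pure NE.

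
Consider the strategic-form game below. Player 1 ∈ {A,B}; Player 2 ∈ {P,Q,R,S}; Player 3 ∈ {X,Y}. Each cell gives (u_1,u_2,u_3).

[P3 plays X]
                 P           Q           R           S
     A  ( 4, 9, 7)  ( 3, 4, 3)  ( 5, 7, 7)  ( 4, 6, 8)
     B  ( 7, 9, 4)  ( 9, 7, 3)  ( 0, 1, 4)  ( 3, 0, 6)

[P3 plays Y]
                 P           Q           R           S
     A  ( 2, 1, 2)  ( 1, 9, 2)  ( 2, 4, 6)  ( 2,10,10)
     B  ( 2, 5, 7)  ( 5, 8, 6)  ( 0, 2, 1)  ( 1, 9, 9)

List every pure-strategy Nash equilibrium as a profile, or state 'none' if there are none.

Nash profiles: (A,S,Y)

(A,P,X): not NE [P1→B gives 7>4]
(A,P,Y): not NE [P2→S gives 10>1; P3→X gives 7>2]
(A,Q,X): not NE [P1→B gives 9>3; P2→P gives 9>4]
(A,Q,Y): not NE [P1→B gives 5>1; P2→S gives 10>9; P3→X gives 3>2]
(A,R,X): not NE [P2→P gives 9>7]
(A,R,Y): not NE [P2→S gives 10>4; P3→X gives 7>6]
(A,S,X): not NE [P2→P gives 9>6; P3→Y gives 10>8]
(A,S,Y): NE
(B,P,X): not NE [P3→Y gives 7>4]
(B,P,Y): not NE [P2→S gives 9>5]
(B,Q,X): not NE [P2→P gives 9>7; P3→Y gives 6>3]
(B,Q,Y): not NE [P2→S gives 9>8]
(B,R,X): not NE [P1→A gives 5>0; P2→P gives 9>1]
(B,R,Y): not NE [P1→A gives 2>0; P2→S gives 9>2; P3→X gives 4>1]
(B,S,X): not NE [P1→A gives 4>3; P2→P gives 9>0; P3→Y gives 9>6]
(B,S,Y): not NE [P1→A gives 2>1]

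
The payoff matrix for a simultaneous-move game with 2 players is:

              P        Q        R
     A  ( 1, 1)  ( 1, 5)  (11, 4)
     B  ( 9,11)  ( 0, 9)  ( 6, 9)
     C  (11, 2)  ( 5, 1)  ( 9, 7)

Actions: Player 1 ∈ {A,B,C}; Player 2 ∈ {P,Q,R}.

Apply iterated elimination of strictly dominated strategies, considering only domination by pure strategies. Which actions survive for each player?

IESDS → P1:{A,C} P2:{Q,R}

P1 drop B (C beats it: P:11>9 Q:5>0 R:9>6)
P2 drop P (R beats it: A:4>1 C:7>2)
P1→{A,C} P2→{Q,R}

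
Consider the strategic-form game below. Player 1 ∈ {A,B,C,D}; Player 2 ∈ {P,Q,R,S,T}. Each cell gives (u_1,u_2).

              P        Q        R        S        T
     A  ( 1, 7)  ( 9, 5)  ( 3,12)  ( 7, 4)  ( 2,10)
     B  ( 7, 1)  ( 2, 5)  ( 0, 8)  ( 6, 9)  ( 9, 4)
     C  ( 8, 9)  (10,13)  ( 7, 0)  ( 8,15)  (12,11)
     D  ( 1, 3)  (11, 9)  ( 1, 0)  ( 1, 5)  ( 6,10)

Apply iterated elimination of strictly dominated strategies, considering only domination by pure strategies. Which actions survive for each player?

Remaining: P1:{C,D} P2:{Q,S,T}

P1 drop A (C beats it: P:8>1 Q:10>9 R:7>3 S:8>7 T:12>2)
P1 drop B (C beats it: P:8>7 Q:10>2 R:7>0 S:8>6 T:12>9)
P2 drop P (Q beats it: C:13>9 D:9>3)
P2 drop R (Q beats it: C:13>0 D:9>0)
P1→{C,D} P2→{Q,S,T}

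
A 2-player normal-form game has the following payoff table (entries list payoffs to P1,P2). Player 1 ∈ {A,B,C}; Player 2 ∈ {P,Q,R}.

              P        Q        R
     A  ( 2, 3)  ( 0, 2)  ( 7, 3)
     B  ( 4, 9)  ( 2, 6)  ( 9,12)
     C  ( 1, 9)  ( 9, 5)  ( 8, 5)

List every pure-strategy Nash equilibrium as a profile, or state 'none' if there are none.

PSNE = {(B,R)}

(A,P): not NE [P1→B gives 4>2]
(A,Q): not NE [P1→C gives 9>0; P2→R gives 3>2]
(A,R): not NE [P1→B gives 9>7]
(B,P): not NE [P2→R gives 12>9]
(B,Q): not NE [P1→C gives 9>2; P2→R gives 12>6]
(B,R): NE
(C,P): not NE [P1→B gives 4>1]
(C,Q): not NE [P2→P gives 9>5]
(C,R): not NE [P1→B gives 9>8; P2→P gives 9>5]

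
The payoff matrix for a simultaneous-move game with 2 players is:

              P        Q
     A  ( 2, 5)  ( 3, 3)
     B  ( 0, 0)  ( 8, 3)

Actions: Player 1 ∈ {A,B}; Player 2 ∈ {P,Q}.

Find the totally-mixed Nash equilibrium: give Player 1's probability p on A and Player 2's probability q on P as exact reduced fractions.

P1 indiff ⇒ q·2+(1-q)·3 = q·0+(1-q)·8 ⇒ q(2) = (1-q)(5) ⇒ q = 5/7
P2 indiff ⇒ p·5+(1-p)·0 = p·3+(1-p)·3 ⇒ p(2) = (1-p)(3) ⇒ p = 3/5

(p,q) = (3/5, 5/7)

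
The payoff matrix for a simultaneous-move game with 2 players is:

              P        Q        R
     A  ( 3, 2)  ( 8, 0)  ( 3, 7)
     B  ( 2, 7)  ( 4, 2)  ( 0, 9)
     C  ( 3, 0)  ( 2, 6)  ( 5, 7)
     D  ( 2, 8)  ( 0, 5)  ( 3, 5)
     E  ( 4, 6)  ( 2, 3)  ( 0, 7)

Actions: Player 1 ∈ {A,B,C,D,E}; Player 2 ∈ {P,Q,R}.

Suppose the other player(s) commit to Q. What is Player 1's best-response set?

P1 best: {A}

u_1(A vs Q) = 8
u_1(B vs Q) = 4
u_1(C vs Q) = 2
u_1(D vs Q) = 0
u_1(E vs Q) = 2
max payoff 8 at {A}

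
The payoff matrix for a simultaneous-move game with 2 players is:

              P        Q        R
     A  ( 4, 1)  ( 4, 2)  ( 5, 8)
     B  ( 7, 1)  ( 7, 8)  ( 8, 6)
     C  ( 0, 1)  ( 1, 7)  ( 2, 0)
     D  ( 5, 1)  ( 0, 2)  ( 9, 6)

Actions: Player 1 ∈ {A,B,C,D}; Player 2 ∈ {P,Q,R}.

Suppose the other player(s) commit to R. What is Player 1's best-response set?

argmax u_1 = {D}

u_1(A vs R) = 5
u_1(B vs R) = 8
u_1(C vs R) = 2
u_1(D vs R) = 9
max payoff 9 at {D}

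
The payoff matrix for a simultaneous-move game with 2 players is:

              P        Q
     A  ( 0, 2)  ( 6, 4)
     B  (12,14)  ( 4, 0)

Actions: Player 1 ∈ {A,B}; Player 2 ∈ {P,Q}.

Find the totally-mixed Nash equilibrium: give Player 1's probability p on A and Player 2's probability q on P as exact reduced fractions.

P1 indiff ⇒ q·0+(1-q)·6 = q·12+(1-q)·4 ⇒ q(-12) = (1-q)(-2) ⇒ q = 1/7
P2 indiff ⇒ p·2+(1-p)·14 = p·4+(1-p)·0 ⇒ p(-2) = (1-p)(-14) ⇒ p = 7/8

P1 mixes 7/8 on A; P2 mixes 1/7 on P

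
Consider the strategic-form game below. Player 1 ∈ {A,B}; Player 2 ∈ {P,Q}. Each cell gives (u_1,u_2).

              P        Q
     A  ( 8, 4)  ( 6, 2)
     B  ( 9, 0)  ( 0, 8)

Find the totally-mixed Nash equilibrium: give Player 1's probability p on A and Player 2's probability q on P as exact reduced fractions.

P1 mixes 4/5 on A; P2 mixes 6/7 on P

P1 indiff ⇒ q·8+(1-q)·6 = q·9+(1-q)·0 ⇒ q(-1) = (1-q)(-6) ⇒ q = 6/7
P2 indiff ⇒ p·4+(1-p)·0 = p·2+(1-p)·8 ⇒ p(2) = (1-p)(8) ⇒ p = 4/5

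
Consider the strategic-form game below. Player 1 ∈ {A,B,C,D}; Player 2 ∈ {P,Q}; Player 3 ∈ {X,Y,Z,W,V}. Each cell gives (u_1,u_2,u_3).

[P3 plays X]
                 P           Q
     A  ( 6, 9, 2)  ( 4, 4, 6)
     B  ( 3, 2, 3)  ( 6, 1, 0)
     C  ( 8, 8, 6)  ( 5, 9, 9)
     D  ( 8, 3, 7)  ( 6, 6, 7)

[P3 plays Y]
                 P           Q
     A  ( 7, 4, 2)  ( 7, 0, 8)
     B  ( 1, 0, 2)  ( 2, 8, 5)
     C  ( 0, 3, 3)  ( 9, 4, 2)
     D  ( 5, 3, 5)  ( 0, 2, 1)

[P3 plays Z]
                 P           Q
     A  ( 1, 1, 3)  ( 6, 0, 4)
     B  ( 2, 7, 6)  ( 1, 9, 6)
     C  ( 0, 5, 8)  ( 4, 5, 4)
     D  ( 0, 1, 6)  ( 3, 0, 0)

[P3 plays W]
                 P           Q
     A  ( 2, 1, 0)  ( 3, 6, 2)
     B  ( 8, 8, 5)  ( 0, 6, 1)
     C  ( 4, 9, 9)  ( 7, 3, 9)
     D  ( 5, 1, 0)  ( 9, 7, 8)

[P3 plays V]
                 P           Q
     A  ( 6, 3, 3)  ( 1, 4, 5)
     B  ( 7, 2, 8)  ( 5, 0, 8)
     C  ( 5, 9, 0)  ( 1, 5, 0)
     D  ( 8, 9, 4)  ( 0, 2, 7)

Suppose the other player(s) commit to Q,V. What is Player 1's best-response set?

P1 best: {B}

u_1(A vs Q,V) = 1
u_1(B vs Q,V) = 5
u_1(C vs Q,V) = 1
u_1(D vs Q,V) = 0
max payoff 5 at {B}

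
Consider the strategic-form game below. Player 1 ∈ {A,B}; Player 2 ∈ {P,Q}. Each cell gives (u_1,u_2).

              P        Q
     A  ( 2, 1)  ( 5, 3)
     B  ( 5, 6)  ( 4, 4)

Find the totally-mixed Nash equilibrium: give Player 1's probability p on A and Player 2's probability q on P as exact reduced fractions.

(p,q) = (1/2, 1/4)

P1 indiff ⇒ q·2+(1-q)·5 = q·5+(1-q)·4 ⇒ q(-3) = (1-q)(-1) ⇒ q = 1/4
P2 indiff ⇒ p·1+(1-p)·6 = p·3+(1-p)·4 ⇒ p(-2) = (1-p)(-2) ⇒ p = 1/2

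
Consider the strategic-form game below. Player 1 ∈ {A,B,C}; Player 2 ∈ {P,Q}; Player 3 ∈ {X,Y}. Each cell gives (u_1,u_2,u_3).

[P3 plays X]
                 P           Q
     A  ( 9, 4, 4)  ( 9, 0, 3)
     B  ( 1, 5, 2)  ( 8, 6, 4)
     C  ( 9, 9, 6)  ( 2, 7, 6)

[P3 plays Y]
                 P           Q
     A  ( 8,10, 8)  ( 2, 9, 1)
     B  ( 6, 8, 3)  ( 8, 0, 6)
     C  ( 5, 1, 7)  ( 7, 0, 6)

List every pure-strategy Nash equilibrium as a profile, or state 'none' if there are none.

NE set: (A,P,Y)

(A,P,X): not NE [P3→Y gives 8>4]
(A,P,Y): NE
(A,Q,X): not NE [P2→P gives 4>0]
(A,Q,Y): not NE [P1→B gives 8>2; P2→P gives 10>9; P3→X gives 3>1]
(B,P,X): not NE [P1→C gives 9>1; P2→Q gives 6>5; P3→Y gives 3>2]
(B,P,Y): not NE [P1→A gives 8>6]
(B,Q,X): not NE [P1→A gives 9>8; P3→Y gives 6>4]
(B,Q,Y): not NE [P2→P gives 8>0]
(C,P,X): not NE [P3→Y gives 7>6]
(C,P,Y): not NE [P1→A gives 8>5]
(C,Q,X): not NE [P1→A gives 9>2; P2→P gives 9>7]
(C,Q,Y): not NE [P1→B gives 8>7; P2→P gives 1>0]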